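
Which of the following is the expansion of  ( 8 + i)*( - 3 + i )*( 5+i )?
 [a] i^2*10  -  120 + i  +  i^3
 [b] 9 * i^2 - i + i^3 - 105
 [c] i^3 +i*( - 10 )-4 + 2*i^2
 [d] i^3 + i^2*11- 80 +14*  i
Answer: a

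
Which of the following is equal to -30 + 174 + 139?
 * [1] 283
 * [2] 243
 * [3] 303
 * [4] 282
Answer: 1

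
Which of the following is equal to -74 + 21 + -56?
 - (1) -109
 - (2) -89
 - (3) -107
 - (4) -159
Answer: 1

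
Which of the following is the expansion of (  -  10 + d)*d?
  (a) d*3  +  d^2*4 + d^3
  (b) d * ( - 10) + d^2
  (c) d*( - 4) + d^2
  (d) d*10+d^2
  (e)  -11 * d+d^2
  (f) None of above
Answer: b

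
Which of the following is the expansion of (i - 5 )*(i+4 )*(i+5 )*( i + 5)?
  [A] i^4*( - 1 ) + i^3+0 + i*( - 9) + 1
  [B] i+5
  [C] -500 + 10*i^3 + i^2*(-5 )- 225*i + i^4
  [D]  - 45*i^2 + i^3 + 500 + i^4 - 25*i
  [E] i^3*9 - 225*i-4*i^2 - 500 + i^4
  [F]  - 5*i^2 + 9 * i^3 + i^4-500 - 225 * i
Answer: F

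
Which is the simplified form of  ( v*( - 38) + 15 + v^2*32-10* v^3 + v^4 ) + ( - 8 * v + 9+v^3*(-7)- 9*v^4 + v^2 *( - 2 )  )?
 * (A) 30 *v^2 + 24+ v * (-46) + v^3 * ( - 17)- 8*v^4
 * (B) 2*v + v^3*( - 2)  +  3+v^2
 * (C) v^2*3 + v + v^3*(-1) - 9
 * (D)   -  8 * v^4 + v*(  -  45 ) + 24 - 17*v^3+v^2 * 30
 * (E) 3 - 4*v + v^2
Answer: A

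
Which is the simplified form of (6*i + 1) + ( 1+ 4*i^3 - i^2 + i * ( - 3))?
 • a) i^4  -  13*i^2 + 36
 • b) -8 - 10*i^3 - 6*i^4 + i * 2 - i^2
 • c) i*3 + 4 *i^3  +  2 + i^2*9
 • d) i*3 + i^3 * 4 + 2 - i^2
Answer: d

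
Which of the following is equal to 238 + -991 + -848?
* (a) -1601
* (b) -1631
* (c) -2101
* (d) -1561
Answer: a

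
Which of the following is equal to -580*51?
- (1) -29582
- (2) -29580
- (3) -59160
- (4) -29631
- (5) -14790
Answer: 2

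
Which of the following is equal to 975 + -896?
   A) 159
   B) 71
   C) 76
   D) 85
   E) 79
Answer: E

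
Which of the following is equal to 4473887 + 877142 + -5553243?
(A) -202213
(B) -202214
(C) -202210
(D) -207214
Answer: B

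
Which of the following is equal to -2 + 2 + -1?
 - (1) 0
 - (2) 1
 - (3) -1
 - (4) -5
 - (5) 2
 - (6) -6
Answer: 3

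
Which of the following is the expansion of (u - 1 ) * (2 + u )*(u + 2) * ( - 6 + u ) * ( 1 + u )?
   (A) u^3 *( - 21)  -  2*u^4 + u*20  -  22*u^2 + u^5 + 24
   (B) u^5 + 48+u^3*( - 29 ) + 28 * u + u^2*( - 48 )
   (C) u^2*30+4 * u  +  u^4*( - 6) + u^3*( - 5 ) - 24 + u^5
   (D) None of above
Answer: A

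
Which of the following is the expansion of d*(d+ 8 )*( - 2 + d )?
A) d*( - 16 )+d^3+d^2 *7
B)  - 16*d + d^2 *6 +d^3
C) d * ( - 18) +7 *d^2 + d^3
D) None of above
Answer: B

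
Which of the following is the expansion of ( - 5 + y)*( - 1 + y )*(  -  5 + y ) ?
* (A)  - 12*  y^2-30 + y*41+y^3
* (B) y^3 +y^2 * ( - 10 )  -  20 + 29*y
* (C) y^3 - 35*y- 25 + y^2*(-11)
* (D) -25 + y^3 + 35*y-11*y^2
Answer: D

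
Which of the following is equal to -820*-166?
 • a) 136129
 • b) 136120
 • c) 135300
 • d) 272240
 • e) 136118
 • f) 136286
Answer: b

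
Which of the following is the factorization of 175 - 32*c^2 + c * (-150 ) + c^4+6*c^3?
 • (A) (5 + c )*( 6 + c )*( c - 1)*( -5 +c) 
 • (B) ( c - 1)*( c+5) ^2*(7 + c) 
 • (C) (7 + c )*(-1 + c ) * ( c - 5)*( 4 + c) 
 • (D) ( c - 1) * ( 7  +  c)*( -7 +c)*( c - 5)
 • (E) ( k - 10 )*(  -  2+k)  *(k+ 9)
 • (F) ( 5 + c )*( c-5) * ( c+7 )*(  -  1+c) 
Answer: F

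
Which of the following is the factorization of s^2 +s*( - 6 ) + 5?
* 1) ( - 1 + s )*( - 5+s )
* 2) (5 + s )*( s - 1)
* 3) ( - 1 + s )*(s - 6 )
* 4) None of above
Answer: 1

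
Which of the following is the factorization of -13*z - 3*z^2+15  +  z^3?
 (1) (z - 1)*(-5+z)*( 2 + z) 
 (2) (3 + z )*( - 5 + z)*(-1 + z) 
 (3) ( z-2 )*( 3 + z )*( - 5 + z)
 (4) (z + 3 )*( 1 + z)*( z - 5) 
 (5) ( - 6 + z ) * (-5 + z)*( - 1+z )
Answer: 2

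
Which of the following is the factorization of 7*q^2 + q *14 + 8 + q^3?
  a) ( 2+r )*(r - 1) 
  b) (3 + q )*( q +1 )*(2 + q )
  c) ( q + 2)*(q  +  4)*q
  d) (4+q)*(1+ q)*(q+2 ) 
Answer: d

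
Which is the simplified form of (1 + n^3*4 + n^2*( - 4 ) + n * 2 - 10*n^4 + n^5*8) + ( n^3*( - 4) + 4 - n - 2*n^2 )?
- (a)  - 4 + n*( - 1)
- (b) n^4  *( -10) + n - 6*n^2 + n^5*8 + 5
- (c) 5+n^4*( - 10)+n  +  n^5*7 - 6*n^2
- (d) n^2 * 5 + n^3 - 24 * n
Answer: b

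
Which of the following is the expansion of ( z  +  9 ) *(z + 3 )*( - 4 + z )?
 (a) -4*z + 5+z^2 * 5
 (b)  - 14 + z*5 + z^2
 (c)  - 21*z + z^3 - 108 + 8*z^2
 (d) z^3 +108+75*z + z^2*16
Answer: c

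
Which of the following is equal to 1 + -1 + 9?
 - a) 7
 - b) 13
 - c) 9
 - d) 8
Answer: c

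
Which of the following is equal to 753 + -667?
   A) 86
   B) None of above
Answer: A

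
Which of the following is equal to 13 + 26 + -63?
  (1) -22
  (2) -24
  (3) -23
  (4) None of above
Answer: 2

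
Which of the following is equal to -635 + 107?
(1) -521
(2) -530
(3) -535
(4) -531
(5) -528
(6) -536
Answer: 5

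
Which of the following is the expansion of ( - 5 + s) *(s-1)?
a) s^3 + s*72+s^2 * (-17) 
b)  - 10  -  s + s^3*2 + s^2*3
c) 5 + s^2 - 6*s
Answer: c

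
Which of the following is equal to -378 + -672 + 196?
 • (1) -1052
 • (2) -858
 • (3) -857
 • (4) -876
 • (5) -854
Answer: 5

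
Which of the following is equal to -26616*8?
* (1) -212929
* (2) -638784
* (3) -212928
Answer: 3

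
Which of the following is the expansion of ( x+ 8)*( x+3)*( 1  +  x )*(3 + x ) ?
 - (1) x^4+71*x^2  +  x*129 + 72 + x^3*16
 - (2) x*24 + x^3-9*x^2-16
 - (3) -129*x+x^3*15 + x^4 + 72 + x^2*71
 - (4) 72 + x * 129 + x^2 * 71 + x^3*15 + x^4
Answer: 4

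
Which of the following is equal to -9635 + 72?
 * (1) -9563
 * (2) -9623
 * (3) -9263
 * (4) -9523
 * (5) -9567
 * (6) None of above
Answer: 1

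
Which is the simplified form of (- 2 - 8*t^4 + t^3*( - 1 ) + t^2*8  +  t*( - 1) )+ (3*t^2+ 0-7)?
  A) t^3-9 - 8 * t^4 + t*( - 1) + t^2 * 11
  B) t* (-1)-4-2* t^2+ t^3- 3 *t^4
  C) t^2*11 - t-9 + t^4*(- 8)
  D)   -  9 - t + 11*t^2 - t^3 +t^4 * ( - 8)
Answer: D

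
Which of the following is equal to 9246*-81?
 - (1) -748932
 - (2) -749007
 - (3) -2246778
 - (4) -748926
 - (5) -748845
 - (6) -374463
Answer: 4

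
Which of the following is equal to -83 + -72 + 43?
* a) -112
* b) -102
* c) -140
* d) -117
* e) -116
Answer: a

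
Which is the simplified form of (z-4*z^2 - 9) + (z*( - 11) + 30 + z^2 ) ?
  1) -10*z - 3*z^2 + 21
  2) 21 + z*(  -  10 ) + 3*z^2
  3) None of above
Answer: 1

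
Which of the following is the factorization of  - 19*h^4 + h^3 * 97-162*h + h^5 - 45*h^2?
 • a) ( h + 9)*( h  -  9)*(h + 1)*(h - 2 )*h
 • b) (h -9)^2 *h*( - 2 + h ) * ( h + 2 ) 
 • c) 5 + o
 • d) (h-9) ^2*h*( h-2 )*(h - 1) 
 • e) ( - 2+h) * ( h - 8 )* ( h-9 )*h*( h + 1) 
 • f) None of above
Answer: f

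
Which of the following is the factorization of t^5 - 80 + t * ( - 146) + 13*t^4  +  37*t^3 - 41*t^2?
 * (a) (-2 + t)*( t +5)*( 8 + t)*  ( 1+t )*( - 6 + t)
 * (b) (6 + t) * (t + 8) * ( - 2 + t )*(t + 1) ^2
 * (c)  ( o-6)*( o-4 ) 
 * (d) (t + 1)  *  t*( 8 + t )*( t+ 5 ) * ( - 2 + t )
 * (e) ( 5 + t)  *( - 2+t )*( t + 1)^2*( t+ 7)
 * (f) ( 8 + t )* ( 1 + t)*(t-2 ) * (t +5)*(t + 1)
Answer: f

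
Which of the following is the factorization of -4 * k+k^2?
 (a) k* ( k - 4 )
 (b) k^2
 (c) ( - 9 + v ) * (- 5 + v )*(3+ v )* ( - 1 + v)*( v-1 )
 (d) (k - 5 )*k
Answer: a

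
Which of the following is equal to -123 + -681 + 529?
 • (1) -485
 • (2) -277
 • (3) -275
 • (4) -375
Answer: 3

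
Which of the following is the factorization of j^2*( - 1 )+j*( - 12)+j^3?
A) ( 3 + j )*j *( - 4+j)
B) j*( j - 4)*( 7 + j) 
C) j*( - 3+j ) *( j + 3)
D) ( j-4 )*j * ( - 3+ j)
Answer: A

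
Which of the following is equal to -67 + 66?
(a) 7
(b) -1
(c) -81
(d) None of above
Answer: b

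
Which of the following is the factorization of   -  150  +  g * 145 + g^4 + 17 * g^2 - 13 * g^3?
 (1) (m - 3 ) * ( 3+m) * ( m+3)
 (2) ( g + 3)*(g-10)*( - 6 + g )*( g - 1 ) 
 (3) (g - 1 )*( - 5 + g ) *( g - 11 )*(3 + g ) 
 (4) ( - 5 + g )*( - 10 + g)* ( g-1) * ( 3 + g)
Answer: 4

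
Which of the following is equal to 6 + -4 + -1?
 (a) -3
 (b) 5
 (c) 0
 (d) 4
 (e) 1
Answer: e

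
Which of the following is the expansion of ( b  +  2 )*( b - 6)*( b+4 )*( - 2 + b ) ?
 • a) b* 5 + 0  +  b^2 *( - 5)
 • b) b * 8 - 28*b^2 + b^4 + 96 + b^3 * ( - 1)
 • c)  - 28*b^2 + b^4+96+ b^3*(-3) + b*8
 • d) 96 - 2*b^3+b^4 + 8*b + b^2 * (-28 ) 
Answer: d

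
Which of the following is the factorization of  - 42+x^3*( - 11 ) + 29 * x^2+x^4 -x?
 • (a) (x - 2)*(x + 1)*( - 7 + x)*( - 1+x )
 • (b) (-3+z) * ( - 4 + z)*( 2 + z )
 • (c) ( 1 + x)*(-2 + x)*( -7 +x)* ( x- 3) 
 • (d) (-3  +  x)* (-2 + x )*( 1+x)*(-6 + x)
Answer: c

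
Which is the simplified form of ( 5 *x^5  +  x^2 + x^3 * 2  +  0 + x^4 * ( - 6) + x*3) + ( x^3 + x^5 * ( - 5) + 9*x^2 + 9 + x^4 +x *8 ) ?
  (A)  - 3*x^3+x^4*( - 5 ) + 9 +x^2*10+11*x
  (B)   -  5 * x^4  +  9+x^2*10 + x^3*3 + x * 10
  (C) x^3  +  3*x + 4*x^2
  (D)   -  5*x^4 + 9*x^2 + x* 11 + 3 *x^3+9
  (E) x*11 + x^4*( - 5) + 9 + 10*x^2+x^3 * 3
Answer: E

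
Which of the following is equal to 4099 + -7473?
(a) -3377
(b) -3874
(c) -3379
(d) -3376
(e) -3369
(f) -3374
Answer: f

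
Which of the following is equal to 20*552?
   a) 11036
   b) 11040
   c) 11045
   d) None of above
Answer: b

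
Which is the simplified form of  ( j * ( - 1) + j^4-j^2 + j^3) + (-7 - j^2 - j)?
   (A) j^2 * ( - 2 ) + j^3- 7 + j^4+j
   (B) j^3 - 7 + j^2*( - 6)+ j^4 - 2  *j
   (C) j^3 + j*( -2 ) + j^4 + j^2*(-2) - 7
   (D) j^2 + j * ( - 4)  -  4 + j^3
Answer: C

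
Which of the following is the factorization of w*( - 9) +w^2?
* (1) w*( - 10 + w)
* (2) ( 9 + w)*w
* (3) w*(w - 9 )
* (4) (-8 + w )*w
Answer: 3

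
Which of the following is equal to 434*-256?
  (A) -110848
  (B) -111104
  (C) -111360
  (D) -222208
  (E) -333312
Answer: B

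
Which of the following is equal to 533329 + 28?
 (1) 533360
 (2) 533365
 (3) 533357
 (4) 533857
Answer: 3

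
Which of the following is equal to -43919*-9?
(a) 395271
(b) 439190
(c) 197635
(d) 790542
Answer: a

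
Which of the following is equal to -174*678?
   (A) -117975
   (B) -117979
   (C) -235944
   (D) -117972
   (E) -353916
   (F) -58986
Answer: D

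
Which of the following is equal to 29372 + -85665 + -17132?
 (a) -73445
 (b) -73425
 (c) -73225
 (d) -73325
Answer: b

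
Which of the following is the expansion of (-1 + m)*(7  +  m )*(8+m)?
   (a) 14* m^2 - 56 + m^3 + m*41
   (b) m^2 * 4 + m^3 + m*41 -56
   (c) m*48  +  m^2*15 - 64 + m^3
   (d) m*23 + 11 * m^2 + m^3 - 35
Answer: a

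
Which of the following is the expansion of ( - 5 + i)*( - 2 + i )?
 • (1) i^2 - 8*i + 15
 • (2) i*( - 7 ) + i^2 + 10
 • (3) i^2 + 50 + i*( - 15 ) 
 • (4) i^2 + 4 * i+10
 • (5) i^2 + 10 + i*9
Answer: 2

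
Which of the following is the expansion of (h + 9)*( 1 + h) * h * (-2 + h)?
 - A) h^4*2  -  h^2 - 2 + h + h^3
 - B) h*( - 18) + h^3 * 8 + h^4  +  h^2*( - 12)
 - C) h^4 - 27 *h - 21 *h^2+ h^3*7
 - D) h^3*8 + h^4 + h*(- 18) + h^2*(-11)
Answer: D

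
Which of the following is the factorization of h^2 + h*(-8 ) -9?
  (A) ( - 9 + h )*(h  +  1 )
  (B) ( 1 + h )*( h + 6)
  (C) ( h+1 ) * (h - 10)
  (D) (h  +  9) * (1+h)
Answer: A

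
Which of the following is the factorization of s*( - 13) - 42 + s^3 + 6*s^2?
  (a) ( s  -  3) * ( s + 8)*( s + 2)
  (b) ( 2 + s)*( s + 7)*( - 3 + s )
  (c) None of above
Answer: b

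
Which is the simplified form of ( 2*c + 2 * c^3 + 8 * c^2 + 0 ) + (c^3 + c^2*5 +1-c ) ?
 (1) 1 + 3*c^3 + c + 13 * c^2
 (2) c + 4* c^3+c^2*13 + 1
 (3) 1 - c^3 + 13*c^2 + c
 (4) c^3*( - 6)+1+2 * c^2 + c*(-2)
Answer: 1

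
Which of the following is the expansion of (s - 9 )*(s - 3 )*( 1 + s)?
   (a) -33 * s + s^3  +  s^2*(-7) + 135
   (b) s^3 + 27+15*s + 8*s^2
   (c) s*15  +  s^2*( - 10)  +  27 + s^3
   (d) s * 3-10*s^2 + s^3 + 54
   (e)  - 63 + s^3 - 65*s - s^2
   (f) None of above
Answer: f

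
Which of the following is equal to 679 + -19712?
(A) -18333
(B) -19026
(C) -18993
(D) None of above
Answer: D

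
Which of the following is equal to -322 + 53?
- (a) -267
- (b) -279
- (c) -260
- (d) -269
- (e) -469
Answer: d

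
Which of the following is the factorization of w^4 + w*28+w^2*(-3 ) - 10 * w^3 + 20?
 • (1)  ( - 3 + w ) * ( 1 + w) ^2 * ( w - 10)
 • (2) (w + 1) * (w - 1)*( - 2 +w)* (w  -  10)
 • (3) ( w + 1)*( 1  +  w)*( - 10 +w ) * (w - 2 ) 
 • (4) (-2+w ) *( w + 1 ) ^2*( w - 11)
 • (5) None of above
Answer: 3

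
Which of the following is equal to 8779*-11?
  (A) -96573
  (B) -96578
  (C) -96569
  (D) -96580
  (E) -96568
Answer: C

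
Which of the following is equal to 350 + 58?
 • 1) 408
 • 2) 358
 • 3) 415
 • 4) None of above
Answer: 1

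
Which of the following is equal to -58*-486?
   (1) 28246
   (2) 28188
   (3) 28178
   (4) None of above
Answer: 2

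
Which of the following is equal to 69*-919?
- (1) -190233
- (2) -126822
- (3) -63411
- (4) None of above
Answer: 3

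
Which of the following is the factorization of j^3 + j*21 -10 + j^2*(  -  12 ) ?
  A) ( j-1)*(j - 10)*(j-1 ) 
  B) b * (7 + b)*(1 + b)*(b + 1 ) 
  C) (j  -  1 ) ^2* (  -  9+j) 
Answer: A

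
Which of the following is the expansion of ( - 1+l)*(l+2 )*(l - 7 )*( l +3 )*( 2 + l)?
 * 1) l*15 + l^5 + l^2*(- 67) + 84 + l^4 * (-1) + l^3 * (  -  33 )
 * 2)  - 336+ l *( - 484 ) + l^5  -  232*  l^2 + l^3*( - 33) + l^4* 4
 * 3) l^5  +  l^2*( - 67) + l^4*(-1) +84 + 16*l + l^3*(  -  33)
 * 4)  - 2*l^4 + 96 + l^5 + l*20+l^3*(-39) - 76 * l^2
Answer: 3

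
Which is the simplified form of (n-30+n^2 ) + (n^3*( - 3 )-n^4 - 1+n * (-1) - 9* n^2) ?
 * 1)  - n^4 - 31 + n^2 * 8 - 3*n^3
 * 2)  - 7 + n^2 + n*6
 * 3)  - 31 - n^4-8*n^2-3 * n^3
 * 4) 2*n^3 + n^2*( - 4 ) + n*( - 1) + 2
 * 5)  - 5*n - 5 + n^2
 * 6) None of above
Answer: 3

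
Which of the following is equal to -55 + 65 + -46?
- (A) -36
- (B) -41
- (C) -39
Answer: A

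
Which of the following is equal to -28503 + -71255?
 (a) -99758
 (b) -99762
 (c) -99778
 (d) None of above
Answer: a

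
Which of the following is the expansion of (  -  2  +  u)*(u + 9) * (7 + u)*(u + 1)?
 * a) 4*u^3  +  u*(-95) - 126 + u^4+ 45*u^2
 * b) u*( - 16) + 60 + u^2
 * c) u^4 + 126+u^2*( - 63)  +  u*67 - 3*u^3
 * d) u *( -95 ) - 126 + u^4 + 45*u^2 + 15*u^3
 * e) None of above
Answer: d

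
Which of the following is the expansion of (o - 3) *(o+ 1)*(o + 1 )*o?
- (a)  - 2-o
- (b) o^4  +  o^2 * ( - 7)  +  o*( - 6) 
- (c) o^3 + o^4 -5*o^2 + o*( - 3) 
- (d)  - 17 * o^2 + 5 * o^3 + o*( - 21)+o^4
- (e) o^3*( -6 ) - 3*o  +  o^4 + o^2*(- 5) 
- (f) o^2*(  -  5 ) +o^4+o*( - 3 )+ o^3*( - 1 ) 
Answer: f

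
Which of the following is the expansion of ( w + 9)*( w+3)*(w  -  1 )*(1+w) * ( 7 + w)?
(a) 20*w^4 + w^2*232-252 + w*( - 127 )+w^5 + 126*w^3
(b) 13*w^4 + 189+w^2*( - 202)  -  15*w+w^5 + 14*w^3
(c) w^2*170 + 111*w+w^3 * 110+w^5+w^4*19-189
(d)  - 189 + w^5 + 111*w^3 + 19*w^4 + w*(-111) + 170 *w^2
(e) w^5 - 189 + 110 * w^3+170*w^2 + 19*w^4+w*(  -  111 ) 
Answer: e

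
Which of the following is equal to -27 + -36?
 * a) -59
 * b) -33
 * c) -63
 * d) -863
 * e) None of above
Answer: c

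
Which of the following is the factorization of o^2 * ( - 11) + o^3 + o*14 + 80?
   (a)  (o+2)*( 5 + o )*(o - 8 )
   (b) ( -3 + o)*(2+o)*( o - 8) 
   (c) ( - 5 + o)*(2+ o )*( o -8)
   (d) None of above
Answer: c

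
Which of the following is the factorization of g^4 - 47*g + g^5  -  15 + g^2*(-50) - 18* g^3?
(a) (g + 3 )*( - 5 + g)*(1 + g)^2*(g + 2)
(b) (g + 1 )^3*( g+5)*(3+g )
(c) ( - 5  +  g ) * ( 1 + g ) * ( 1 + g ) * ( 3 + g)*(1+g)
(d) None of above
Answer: c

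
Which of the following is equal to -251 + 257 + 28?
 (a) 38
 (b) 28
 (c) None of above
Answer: c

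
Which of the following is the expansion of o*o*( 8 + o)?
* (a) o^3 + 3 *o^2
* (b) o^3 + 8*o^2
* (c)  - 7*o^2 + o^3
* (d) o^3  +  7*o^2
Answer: b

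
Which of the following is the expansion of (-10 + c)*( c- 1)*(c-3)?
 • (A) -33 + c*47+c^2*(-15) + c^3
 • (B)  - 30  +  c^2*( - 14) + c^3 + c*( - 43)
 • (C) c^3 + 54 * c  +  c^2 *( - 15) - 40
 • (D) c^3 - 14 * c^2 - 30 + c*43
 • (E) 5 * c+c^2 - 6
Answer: D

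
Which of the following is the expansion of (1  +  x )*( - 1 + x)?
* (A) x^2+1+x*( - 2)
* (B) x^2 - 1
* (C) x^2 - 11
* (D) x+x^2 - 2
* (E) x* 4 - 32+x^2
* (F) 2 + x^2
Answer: B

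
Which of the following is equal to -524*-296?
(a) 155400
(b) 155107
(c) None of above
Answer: c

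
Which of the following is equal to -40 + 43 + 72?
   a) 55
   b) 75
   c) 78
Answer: b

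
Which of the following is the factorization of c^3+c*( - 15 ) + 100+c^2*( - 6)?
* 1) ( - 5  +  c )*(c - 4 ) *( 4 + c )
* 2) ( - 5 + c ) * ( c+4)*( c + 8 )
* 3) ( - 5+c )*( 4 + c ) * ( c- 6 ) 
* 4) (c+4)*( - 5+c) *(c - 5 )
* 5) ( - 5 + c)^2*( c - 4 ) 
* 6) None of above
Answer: 4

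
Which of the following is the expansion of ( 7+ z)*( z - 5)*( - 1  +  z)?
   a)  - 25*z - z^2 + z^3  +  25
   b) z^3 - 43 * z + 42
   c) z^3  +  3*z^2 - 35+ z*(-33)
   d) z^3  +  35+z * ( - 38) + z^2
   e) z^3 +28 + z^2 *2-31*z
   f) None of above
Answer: f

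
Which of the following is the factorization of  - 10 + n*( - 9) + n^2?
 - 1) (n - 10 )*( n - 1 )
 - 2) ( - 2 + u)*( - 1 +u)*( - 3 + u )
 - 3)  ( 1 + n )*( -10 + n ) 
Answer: 3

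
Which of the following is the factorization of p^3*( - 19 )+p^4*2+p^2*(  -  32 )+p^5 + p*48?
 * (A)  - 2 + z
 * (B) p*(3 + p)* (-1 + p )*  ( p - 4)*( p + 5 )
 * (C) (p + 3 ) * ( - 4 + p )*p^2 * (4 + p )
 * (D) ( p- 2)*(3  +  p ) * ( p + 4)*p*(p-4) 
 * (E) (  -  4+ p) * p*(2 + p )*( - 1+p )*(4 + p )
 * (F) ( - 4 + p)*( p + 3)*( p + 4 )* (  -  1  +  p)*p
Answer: F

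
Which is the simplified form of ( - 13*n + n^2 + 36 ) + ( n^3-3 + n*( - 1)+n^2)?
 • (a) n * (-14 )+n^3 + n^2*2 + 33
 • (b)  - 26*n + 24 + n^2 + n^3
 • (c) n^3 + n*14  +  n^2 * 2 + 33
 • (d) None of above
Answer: a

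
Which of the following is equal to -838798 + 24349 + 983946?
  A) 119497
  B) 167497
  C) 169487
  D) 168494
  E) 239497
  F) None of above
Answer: F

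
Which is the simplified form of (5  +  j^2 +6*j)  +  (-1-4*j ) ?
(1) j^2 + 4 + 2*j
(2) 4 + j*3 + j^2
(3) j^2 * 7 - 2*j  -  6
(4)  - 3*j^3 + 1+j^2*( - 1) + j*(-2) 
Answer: 1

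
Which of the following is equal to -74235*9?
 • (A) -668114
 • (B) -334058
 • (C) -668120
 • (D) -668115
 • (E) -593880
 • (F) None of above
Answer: D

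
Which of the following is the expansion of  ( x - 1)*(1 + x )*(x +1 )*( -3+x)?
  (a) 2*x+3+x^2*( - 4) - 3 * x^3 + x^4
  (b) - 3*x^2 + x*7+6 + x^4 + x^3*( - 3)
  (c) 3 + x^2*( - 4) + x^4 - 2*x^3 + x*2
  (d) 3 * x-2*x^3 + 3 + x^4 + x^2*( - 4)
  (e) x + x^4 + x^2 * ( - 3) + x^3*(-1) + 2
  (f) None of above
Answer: c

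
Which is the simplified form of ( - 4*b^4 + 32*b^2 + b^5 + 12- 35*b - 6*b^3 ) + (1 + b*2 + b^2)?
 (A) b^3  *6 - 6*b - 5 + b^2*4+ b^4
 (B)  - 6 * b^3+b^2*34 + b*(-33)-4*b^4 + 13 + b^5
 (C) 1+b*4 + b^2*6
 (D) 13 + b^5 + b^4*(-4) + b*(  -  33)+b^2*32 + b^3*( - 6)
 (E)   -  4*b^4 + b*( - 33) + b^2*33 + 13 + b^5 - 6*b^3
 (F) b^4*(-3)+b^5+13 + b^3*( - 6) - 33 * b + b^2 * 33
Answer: E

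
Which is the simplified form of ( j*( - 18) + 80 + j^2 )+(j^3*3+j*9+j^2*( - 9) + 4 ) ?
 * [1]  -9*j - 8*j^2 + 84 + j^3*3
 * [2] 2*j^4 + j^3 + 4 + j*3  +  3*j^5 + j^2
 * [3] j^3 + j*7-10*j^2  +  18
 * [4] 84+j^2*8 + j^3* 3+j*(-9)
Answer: 1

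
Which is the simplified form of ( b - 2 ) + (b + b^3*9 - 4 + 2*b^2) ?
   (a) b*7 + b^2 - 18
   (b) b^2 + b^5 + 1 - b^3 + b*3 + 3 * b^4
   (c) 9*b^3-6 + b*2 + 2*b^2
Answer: c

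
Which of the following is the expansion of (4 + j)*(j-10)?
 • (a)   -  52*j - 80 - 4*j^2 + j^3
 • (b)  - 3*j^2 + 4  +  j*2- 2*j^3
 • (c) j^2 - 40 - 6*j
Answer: c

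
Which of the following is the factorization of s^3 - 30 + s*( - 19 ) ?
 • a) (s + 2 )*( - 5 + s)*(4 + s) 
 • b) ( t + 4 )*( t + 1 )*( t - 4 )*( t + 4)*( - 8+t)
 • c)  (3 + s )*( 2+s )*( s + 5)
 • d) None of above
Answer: d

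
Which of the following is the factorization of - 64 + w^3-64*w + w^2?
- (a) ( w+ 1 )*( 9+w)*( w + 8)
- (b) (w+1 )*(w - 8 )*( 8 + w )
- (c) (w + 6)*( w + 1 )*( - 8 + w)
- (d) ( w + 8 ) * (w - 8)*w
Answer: b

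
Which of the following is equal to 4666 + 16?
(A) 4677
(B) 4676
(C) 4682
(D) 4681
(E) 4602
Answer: C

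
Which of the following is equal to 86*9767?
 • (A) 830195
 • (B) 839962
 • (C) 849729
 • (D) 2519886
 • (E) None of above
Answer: B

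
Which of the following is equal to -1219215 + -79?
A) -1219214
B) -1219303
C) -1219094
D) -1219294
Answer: D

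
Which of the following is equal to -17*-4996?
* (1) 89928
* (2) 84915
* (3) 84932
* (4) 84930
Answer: 3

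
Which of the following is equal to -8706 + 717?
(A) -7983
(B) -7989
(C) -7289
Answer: B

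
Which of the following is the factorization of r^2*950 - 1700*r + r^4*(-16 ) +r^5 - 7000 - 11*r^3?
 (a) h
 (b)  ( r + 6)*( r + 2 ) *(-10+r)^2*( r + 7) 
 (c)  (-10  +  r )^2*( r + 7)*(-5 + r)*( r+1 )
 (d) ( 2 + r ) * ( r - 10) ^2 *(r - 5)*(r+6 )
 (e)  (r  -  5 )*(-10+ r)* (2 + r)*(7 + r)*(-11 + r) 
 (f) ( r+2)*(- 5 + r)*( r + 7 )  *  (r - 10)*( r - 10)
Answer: f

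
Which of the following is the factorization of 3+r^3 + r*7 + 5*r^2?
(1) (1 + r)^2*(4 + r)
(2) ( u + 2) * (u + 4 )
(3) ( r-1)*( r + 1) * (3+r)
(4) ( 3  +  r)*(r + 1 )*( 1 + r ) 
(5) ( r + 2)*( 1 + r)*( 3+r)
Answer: 4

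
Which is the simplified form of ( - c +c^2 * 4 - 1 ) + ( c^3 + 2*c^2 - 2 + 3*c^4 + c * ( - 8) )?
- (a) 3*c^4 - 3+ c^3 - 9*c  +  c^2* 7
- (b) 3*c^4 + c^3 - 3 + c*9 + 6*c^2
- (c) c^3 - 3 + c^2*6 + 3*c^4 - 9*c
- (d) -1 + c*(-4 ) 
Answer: c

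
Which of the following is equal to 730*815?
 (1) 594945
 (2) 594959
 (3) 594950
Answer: 3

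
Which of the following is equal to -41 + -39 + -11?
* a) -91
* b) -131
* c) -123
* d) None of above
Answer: a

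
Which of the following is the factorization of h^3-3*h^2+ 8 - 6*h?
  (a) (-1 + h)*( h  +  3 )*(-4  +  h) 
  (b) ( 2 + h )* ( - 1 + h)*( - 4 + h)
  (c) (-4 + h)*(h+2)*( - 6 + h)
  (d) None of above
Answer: b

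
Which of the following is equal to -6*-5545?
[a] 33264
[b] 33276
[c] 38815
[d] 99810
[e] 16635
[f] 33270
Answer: f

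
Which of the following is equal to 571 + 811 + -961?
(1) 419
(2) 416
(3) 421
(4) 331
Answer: 3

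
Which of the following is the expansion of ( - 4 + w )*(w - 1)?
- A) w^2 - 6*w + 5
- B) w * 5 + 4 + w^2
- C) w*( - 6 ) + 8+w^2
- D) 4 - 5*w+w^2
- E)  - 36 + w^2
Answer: D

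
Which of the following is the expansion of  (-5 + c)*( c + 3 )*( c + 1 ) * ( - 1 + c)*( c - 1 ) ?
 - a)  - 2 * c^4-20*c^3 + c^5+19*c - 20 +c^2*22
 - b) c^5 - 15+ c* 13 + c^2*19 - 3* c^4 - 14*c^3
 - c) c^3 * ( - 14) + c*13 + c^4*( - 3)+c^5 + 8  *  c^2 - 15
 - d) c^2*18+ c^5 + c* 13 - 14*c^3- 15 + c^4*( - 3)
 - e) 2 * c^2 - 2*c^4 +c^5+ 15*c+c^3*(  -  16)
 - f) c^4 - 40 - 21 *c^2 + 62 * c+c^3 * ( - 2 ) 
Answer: d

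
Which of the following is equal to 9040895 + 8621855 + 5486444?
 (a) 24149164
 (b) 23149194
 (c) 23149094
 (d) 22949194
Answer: b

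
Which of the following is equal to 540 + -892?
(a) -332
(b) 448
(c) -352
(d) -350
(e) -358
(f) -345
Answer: c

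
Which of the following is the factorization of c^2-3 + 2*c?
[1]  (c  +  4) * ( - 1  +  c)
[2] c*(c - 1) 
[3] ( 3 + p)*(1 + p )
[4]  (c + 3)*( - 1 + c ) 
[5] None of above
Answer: 4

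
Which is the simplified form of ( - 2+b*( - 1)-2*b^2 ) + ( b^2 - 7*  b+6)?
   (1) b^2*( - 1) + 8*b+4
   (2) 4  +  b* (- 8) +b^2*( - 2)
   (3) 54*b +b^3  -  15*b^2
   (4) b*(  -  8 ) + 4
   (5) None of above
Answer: 5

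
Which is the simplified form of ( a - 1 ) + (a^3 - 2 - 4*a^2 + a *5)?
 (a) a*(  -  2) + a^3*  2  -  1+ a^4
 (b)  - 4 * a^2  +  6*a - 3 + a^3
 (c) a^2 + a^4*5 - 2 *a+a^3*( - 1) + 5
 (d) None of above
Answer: b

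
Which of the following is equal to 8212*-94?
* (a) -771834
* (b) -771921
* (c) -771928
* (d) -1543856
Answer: c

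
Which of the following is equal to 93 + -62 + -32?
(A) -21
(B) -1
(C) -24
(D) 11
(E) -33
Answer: B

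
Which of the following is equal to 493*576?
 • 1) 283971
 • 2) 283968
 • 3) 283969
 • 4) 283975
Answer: 2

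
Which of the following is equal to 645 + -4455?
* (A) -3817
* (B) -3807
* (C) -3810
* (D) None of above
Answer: C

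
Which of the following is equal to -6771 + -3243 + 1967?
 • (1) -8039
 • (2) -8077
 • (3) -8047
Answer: 3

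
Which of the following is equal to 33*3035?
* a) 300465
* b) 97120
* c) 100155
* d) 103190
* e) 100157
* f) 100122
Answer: c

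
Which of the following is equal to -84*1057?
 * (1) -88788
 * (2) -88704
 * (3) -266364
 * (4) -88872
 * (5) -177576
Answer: 1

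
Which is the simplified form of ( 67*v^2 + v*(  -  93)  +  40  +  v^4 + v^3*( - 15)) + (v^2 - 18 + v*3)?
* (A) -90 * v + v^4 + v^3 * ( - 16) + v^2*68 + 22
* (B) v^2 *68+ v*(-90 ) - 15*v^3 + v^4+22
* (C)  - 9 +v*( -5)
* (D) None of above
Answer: B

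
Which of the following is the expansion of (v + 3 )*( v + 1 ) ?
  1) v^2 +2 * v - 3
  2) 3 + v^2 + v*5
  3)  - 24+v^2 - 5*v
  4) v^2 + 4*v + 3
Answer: 4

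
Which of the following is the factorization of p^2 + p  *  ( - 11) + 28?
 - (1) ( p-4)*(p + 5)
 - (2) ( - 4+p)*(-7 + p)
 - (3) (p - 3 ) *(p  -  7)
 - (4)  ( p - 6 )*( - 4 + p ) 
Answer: 2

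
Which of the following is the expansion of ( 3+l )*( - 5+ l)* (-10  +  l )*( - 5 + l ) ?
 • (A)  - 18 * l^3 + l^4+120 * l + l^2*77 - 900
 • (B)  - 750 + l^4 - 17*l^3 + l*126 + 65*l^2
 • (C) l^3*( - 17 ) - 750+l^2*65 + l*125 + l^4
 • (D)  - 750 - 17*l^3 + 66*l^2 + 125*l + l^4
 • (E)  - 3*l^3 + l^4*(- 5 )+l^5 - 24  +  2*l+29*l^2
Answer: C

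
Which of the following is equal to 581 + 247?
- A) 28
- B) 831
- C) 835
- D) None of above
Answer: D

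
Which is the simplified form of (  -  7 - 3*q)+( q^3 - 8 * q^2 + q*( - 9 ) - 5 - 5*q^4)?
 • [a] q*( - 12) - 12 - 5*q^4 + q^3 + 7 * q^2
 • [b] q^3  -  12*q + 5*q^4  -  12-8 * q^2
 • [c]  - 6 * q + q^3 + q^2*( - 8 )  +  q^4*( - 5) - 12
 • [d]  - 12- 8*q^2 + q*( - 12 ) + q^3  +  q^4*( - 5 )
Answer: d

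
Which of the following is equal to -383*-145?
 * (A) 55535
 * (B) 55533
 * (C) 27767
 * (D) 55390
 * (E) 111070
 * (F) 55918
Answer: A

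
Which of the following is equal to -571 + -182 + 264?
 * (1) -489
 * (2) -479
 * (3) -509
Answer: 1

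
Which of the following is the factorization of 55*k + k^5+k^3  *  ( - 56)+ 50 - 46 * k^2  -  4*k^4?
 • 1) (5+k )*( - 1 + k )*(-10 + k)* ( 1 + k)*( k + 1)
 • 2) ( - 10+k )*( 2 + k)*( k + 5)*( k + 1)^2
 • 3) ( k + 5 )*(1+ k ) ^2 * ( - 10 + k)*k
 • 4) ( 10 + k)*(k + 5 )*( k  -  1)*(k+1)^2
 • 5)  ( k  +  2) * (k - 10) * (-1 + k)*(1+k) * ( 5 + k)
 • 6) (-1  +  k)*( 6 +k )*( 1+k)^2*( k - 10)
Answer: 1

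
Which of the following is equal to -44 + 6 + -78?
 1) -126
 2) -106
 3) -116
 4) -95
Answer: 3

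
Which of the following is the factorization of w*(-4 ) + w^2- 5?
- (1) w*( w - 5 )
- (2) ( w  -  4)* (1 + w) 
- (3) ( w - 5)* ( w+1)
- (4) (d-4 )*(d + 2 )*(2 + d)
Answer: 3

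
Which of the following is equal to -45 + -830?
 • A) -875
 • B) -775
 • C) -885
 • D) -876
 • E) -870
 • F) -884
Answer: A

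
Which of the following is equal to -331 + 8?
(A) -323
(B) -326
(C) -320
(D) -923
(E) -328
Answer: A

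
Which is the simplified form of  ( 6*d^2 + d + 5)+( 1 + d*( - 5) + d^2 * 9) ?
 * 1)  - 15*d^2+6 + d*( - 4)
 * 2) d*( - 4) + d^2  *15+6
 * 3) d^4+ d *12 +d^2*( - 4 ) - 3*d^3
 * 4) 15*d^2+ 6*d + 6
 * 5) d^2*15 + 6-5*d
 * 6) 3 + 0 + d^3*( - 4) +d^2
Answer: 2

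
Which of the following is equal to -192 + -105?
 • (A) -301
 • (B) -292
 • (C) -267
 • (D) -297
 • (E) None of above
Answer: D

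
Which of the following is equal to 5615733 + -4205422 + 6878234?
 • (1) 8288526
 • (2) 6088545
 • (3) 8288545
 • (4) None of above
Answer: 3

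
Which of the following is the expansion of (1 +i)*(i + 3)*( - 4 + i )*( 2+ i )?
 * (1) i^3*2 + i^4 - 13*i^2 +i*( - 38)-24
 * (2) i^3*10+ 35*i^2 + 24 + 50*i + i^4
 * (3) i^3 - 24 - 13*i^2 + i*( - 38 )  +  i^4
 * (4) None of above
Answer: 1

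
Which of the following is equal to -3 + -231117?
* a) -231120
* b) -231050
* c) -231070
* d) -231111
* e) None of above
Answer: a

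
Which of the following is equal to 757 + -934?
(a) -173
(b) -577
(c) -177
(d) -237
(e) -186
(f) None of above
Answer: c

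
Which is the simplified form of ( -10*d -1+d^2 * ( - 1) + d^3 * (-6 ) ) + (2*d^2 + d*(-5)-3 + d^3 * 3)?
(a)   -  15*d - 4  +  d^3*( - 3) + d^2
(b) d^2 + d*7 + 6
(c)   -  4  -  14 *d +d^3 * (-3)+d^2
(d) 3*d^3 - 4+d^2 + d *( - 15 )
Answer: a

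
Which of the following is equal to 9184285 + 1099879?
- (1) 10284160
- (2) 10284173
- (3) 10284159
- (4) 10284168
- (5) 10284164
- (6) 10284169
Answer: 5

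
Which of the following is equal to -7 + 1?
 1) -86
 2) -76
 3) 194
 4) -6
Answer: 4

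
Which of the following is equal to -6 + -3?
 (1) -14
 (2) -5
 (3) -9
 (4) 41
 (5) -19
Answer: 3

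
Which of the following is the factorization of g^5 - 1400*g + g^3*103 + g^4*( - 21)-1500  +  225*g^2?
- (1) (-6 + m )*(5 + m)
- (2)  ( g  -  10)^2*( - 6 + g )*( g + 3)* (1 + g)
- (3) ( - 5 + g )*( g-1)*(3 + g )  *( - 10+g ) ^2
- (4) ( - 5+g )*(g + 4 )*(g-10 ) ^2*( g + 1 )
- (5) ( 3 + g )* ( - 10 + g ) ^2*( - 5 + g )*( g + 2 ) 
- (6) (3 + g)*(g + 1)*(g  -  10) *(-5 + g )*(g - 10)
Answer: 6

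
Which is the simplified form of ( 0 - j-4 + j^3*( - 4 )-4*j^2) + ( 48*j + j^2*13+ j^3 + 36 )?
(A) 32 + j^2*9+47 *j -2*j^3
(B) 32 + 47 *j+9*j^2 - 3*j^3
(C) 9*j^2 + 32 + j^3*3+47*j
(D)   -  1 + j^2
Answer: B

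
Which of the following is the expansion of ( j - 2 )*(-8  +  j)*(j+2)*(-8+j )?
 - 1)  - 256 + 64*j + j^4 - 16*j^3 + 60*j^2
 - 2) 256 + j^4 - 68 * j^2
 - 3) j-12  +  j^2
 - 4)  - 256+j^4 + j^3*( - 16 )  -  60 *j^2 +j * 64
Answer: 1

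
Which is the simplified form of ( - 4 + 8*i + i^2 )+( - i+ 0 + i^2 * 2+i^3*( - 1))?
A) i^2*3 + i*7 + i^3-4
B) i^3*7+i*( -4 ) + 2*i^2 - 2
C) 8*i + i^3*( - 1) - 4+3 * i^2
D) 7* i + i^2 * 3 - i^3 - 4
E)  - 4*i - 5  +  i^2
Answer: D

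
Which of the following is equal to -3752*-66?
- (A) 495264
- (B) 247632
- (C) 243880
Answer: B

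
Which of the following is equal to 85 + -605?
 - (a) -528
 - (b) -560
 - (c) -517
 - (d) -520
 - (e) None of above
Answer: d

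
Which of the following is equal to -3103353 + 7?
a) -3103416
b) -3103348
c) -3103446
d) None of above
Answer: d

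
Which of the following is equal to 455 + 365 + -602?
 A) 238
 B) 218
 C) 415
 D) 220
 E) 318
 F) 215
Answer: B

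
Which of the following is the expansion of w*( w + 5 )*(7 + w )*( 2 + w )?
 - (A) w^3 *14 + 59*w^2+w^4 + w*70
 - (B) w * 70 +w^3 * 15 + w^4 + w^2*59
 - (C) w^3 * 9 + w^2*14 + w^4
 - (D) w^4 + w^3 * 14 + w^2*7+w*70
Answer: A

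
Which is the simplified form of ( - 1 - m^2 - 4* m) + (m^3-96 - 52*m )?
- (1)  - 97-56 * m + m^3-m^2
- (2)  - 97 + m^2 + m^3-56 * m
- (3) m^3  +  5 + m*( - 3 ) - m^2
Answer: 1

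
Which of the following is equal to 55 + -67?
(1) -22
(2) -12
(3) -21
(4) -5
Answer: 2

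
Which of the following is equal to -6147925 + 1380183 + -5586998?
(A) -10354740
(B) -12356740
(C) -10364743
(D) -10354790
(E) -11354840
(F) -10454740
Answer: A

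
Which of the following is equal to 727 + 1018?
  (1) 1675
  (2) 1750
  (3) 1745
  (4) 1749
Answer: 3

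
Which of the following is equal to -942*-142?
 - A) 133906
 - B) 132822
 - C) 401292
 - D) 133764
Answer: D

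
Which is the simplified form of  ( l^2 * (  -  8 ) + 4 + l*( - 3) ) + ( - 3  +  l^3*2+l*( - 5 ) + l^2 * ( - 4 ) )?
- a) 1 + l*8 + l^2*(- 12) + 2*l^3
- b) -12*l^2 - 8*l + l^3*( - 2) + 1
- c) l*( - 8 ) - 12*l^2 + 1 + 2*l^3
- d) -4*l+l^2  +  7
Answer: c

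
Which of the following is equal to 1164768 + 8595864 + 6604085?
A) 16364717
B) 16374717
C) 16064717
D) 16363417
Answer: A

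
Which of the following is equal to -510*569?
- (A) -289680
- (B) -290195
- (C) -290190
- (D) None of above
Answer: C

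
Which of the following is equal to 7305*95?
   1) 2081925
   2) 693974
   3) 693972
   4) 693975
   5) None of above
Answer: 4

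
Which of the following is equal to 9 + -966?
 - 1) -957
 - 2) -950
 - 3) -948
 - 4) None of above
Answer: 1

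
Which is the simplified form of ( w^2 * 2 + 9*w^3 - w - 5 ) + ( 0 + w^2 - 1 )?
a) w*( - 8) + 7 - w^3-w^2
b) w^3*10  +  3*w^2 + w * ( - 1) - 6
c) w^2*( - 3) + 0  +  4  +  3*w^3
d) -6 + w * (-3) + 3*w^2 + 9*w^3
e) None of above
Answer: e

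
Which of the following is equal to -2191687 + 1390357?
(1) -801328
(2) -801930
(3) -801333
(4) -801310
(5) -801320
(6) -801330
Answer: 6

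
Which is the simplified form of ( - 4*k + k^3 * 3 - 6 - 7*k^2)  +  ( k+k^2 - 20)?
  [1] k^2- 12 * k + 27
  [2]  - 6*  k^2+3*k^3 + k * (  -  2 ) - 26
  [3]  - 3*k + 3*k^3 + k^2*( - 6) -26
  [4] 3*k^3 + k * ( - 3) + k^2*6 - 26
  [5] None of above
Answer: 3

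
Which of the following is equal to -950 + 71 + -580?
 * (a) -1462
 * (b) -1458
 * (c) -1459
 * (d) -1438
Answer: c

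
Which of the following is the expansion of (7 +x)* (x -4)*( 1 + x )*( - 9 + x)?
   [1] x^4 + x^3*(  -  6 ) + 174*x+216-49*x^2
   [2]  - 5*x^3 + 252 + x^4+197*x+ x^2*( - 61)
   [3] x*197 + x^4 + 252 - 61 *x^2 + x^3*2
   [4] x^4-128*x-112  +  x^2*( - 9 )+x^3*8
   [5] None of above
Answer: 2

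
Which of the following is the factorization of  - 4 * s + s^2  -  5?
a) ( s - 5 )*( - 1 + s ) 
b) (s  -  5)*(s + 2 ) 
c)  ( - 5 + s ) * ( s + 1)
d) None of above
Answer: c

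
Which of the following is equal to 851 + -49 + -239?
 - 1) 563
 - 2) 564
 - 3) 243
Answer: 1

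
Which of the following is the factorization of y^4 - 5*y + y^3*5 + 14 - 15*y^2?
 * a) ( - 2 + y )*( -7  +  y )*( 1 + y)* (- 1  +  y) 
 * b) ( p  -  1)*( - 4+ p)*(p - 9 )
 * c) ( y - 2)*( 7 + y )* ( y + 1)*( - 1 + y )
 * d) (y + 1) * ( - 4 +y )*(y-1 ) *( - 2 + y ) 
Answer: c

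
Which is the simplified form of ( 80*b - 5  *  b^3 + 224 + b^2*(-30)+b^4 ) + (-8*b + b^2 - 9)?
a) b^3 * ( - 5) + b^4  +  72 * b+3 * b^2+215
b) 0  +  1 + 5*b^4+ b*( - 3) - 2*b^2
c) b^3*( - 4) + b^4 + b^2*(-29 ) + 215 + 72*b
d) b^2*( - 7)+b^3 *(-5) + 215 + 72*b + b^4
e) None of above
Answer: e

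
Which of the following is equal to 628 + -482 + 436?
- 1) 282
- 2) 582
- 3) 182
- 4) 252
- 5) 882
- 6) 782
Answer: 2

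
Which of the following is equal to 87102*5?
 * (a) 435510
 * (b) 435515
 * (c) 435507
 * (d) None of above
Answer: a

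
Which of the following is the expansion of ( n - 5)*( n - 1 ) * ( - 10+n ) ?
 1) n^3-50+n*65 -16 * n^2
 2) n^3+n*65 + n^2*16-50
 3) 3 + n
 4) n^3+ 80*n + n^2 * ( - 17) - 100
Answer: 1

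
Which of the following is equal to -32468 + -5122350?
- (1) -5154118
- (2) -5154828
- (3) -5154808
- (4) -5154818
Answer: 4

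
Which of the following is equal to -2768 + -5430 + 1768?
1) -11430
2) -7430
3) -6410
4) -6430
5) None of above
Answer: 4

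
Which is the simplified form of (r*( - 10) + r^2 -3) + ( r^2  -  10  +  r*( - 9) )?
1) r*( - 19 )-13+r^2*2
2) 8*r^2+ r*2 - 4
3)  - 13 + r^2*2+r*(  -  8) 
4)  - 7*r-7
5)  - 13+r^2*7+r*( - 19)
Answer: 1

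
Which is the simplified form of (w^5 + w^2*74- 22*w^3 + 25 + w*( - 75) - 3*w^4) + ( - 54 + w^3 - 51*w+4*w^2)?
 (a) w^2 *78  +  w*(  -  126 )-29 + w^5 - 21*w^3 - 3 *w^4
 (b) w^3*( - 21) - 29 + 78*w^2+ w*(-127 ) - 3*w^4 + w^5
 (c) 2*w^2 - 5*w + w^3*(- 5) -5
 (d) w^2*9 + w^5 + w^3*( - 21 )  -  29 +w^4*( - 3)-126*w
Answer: a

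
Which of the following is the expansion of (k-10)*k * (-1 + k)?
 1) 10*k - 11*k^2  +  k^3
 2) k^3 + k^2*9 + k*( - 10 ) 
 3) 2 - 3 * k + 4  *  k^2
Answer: 1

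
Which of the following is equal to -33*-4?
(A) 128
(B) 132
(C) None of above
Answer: B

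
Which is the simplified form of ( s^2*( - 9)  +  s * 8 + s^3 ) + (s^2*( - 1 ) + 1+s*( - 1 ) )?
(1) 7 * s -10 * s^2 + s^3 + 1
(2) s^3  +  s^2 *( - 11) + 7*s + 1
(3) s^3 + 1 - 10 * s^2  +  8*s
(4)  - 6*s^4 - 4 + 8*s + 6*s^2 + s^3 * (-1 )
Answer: 1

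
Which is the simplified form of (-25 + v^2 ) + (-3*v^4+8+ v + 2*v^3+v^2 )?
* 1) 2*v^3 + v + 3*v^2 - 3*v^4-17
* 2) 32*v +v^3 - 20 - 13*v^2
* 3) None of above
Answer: 3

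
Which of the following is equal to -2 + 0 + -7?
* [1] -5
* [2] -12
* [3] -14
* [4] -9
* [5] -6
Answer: 4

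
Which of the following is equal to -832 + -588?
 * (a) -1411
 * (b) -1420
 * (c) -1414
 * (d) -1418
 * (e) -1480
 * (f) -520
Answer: b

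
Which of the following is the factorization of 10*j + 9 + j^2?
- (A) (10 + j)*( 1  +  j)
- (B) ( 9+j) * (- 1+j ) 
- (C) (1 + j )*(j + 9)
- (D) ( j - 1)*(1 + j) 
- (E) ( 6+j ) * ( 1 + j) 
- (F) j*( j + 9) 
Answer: C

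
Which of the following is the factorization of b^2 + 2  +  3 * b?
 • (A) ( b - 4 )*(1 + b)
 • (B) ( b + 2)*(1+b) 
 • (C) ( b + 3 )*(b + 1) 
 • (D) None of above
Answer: B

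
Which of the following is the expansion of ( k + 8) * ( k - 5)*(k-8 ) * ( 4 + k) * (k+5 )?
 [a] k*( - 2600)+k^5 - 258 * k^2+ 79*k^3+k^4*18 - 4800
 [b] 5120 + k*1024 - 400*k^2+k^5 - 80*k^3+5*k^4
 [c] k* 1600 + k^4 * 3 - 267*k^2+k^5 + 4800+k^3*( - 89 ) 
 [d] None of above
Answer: d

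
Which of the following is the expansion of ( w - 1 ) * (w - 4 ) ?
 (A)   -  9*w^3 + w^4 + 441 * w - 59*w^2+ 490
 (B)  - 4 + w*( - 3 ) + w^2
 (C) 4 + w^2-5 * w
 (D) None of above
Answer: C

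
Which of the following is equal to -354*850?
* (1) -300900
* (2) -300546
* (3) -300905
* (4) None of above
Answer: 1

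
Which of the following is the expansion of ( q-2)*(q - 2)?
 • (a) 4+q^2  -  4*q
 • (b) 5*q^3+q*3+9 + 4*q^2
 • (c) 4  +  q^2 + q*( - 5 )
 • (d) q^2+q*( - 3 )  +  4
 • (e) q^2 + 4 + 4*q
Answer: a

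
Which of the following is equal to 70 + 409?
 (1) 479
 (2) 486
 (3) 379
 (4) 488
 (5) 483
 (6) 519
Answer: 1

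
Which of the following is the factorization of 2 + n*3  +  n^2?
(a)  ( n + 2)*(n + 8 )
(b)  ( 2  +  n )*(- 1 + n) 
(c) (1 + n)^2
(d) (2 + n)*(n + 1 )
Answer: d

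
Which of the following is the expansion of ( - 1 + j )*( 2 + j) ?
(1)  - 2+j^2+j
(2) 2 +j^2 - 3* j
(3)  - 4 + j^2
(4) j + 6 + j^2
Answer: 1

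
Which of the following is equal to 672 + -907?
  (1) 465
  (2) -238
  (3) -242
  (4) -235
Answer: 4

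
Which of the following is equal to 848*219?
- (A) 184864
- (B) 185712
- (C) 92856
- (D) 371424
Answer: B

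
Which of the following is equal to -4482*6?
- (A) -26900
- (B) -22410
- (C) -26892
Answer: C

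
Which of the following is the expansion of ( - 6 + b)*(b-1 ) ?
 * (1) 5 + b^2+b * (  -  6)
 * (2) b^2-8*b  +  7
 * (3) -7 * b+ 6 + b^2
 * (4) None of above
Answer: 3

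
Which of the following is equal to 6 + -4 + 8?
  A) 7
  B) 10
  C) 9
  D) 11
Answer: B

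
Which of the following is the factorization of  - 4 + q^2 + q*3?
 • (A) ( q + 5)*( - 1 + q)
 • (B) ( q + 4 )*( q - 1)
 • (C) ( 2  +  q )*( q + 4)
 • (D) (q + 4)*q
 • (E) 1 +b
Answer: B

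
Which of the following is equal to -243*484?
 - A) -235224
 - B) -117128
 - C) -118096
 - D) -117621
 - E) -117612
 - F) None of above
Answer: E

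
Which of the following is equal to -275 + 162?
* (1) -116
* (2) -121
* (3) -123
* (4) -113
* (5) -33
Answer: 4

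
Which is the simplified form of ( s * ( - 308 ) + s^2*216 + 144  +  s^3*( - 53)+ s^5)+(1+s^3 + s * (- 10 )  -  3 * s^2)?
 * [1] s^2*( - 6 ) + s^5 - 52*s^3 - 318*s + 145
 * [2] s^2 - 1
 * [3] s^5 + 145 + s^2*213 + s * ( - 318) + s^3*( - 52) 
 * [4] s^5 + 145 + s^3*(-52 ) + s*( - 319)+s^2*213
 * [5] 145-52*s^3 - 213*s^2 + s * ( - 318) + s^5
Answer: 3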